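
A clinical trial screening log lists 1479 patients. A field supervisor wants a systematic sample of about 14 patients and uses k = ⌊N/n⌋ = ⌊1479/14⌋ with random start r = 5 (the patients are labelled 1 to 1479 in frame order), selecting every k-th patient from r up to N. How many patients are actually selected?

k = ⌊1479/14⌋ = 105
Achieved size = ⌊(1479 − 5)/105⌋ + 1 = ⌊1474/105⌋ + 1 = 14 + 1 = 15
(last selection: 5 + 14×105 = 1475 ≤ 1479; next would be 1580 > 1479)

15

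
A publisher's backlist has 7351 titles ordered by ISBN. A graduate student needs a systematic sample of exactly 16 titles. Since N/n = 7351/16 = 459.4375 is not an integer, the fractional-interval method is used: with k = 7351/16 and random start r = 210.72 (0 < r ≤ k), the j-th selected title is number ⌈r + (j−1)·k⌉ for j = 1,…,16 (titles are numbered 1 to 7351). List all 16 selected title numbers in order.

211, 671, 1130, 1590, 2049, 2508, 2968, 3427, 3887, 4346, 4806, 5265, 5724, 6184, 6643, 7103

j=1: r + 0k = 210.72 → ⌈·⌉ = 211
j=2: r + 1k = 670.1575 → ⌈·⌉ = 671
j=3: r + 2k = 1129.595 → ⌈·⌉ = 1130
j=4: r + 3k = 1589.0325 → ⌈·⌉ = 1590
j=5: r + 4k = 2048.47 → ⌈·⌉ = 2049
j=6: r + 5k = 2507.9075 → ⌈·⌉ = 2508
j=7: r + 6k = 2967.345 → ⌈·⌉ = 2968
j=8: r + 7k = 3426.7825 → ⌈·⌉ = 3427
j=9: r + 8k = 3886.22 → ⌈·⌉ = 3887
j=10: r + 9k = 4345.6575 → ⌈·⌉ = 4346
j=11: r + 10k = 4805.095 → ⌈·⌉ = 4806
j=12: r + 11k = 5264.5325 → ⌈·⌉ = 5265
j=13: r + 12k = 5723.97 → ⌈·⌉ = 5724
j=14: r + 13k = 6183.4075 → ⌈·⌉ = 6184
j=15: r + 14k = 6642.845 → ⌈·⌉ = 6643
j=16: r + 15k = 7102.2825 → ⌈·⌉ = 7103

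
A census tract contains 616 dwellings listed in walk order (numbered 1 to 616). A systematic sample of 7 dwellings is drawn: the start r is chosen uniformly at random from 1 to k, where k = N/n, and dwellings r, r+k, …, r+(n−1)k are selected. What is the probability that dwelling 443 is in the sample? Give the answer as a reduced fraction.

k = 616/7 = 88.
Dwelling 443 is selected iff r ≡ 443 (mod 88); exactly one such r in {1,…,88}.
Inclusion probability = 1/88.

1/88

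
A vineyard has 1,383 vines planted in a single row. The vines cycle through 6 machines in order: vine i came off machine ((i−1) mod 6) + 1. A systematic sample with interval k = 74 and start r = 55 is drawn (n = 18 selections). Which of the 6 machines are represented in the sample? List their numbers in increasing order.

Consecutive selections differ by k = 74, so their machine numbers differ by 74 mod 6 = 2.
gcd(74, 6) = 2, so the sample visits 6/2 = 3 distinct residues mod 6.
Start 55 is machine 1; the machines hit are 1, 3, 5.

1, 3, 5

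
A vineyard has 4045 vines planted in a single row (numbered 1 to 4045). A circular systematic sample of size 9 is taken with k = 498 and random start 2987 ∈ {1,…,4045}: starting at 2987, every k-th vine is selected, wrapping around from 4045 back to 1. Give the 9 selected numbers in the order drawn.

Selection 1: 2987
Selection 2: 2987 + 498 = 3485
Selection 3: 3485 + 498 = 3983
Selection 4: 3983 + 498 = 4481 → 4481 − 4045 = 436
Selection 5: 436 + 498 = 934
Selection 6: 934 + 498 = 1432
Selection 7: 1432 + 498 = 1930
Selection 8: 1930 + 498 = 2428
Selection 9: 2428 + 498 = 2926

2987, 3485, 3983, 436, 934, 1432, 1930, 2428, 2926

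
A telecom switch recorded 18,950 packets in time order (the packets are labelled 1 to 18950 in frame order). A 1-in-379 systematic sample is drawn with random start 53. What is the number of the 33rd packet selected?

12181

k = 379
33rd selection = r + (33−1)·k = 53 + 32×379 = 53 + 12128 = 12181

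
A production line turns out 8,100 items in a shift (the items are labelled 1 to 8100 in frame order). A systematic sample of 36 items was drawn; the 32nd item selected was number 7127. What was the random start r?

152

k = 8100/36 = 225
r = 7127 − (32−1)×225 = 7127 − 6975 = 152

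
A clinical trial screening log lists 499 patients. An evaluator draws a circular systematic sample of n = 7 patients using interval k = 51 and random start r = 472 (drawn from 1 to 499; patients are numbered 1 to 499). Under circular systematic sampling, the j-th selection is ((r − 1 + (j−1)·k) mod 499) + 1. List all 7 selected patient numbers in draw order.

Selection 1: 472
Selection 2: 472 + 51 = 523 → 523 − 499 = 24
Selection 3: 24 + 51 = 75
Selection 4: 75 + 51 = 126
Selection 5: 126 + 51 = 177
Selection 6: 177 + 51 = 228
Selection 7: 228 + 51 = 279

472, 24, 75, 126, 177, 228, 279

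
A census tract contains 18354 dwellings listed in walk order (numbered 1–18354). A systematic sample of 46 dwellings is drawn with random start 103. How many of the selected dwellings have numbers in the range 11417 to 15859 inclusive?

k = 18354/46 = 399
First selection ≥ 11417: 103 + ⌈(11417−103)/399⌉·399 = 103 + 29×399 = 11674
Last selection ≤ 15859: 103 + ⌊(15859−103)/399⌋·399 = 103 + 39×399 = 15664
Count = 39 − 29 + 1 = 11

11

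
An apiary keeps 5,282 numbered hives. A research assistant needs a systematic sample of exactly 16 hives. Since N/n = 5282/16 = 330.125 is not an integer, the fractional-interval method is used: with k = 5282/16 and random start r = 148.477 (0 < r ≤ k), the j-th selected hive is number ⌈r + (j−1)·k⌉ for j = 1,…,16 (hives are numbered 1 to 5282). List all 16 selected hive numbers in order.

149, 479, 809, 1139, 1469, 1800, 2130, 2460, 2790, 3120, 3450, 3780, 4110, 4441, 4771, 5101

j=1: r + 0k = 148.477 → ⌈·⌉ = 149
j=2: r + 1k = 478.602 → ⌈·⌉ = 479
j=3: r + 2k = 808.727 → ⌈·⌉ = 809
j=4: r + 3k = 1138.852 → ⌈·⌉ = 1139
j=5: r + 4k = 1468.977 → ⌈·⌉ = 1469
j=6: r + 5k = 1799.102 → ⌈·⌉ = 1800
j=7: r + 6k = 2129.227 → ⌈·⌉ = 2130
j=8: r + 7k = 2459.352 → ⌈·⌉ = 2460
j=9: r + 8k = 2789.477 → ⌈·⌉ = 2790
j=10: r + 9k = 3119.602 → ⌈·⌉ = 3120
j=11: r + 10k = 3449.727 → ⌈·⌉ = 3450
j=12: r + 11k = 3779.852 → ⌈·⌉ = 3780
j=13: r + 12k = 4109.977 → ⌈·⌉ = 4110
j=14: r + 13k = 4440.102 → ⌈·⌉ = 4441
j=15: r + 14k = 4770.227 → ⌈·⌉ = 4771
j=16: r + 15k = 5100.352 → ⌈·⌉ = 5101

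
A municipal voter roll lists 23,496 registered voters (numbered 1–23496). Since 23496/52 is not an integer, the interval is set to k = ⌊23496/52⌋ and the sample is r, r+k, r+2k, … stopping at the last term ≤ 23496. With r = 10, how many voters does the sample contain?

k = ⌊23496/52⌋ = 451
Achieved size = ⌊(23496 − 10)/451⌋ + 1 = ⌊23486/451⌋ + 1 = 52 + 1 = 53
(last selection: 10 + 52×451 = 23462 ≤ 23496; next would be 23913 > 23496)

53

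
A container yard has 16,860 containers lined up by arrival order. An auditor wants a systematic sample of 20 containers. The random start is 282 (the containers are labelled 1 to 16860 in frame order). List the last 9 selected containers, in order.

k = N/n = 16860/20 = 843
12th selection = 282 + 11×843 = 9555
13th: 9555 + 843 = 10398
14th: 10398 + 843 = 11241
15th: 11241 + 843 = 12084
16th: 12084 + 843 = 12927
17th: 12927 + 843 = 13770
18th: 13770 + 843 = 14613
19th: 14613 + 843 = 15456
20th: 15456 + 843 = 16299

9555, 10398, 11241, 12084, 12927, 13770, 14613, 15456, 16299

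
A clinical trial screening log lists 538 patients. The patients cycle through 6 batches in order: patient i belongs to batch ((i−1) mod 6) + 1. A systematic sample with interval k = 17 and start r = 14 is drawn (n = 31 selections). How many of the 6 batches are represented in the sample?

6

Consecutive selections differ by k = 17, so their batch numbers differ by 17 mod 6 = 5.
gcd(17, 6) = 1, so the sample visits 6/1 = 6 distinct residues mod 6.
Start 14 is batch 2; the batches hit are 1, 2, 3, 4, 5, 6.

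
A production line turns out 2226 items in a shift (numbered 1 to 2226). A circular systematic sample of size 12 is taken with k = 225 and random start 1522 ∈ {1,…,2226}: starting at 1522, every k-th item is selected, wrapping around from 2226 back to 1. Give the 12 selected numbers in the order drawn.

1522, 1747, 1972, 2197, 196, 421, 646, 871, 1096, 1321, 1546, 1771

Selection 1: 1522
Selection 2: 1522 + 225 = 1747
Selection 3: 1747 + 225 = 1972
Selection 4: 1972 + 225 = 2197
Selection 5: 2197 + 225 = 2422 → 2422 − 2226 = 196
Selection 6: 196 + 225 = 421
Selection 7: 421 + 225 = 646
Selection 8: 646 + 225 = 871
Selection 9: 871 + 225 = 1096
Selection 10: 1096 + 225 = 1321
Selection 11: 1321 + 225 = 1546
Selection 12: 1546 + 225 = 1771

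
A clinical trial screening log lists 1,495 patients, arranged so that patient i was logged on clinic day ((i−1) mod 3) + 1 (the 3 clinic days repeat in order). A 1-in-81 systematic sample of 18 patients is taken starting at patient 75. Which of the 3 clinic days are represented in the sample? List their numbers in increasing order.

Consecutive selections differ by k = 81, so their clinic day numbers differ by 81 mod 3 = 0.
gcd(81, 3) = 3, so the sample visits 3/3 = 1 distinct residues mod 3.
Start 75 is clinic day 3; the clinic days hit are 3.

3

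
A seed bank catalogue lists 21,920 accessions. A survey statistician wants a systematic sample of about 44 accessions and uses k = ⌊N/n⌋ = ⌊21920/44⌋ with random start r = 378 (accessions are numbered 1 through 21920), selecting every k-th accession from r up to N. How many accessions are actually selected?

k = ⌊21920/44⌋ = 498
Achieved size = ⌊(21920 − 378)/498⌋ + 1 = ⌊21542/498⌋ + 1 = 43 + 1 = 44
(last selection: 378 + 43×498 = 21792 ≤ 21920; next would be 22290 > 21920)

44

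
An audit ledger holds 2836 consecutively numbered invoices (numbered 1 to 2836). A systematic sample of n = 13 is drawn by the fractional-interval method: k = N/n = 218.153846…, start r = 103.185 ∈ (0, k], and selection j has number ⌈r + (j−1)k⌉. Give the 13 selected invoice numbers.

j=1: r + 0k = 103.185 → ⌈·⌉ = 104
j=2: r + 1k = 321.338846… → ⌈·⌉ = 322
j=3: r + 2k = 539.492692… → ⌈·⌉ = 540
j=4: r + 3k = 757.646538… → ⌈·⌉ = 758
j=5: r + 4k = 975.800384… → ⌈·⌉ = 976
j=6: r + 5k = 1193.954230… → ⌈·⌉ = 1194
j=7: r + 6k = 1412.108076… → ⌈·⌉ = 1413
j=8: r + 7k = 1630.261923… → ⌈·⌉ = 1631
j=9: r + 8k = 1848.415769… → ⌈·⌉ = 1849
j=10: r + 9k = 2066.569615… → ⌈·⌉ = 2067
j=11: r + 10k = 2284.723461… → ⌈·⌉ = 2285
j=12: r + 11k = 2502.877307… → ⌈·⌉ = 2503
j=13: r + 12k = 2721.031153… → ⌈·⌉ = 2722

104, 322, 540, 758, 976, 1194, 1413, 1631, 1849, 2067, 2285, 2503, 2722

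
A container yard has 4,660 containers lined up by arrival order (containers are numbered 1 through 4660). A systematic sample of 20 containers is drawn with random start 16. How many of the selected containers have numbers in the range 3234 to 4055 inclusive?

k = 4660/20 = 233
First selection ≥ 3234: 16 + ⌈(3234−16)/233⌉·233 = 16 + 14×233 = 3278
Last selection ≤ 4055: 16 + ⌊(4055−16)/233⌋·233 = 16 + 17×233 = 3977
Count = 17 − 14 + 1 = 4

4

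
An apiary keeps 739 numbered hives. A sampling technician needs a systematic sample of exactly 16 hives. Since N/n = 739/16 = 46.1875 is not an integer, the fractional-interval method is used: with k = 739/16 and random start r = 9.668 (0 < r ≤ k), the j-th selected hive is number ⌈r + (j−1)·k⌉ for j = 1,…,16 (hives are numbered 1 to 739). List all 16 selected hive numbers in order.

j=1: r + 0k = 9.668 → ⌈·⌉ = 10
j=2: r + 1k = 55.8555 → ⌈·⌉ = 56
j=3: r + 2k = 102.043 → ⌈·⌉ = 103
j=4: r + 3k = 148.2305 → ⌈·⌉ = 149
j=5: r + 4k = 194.418 → ⌈·⌉ = 195
j=6: r + 5k = 240.6055 → ⌈·⌉ = 241
j=7: r + 6k = 286.793 → ⌈·⌉ = 287
j=8: r + 7k = 332.9805 → ⌈·⌉ = 333
j=9: r + 8k = 379.168 → ⌈·⌉ = 380
j=10: r + 9k = 425.3555 → ⌈·⌉ = 426
j=11: r + 10k = 471.543 → ⌈·⌉ = 472
j=12: r + 11k = 517.7305 → ⌈·⌉ = 518
j=13: r + 12k = 563.918 → ⌈·⌉ = 564
j=14: r + 13k = 610.1055 → ⌈·⌉ = 611
j=15: r + 14k = 656.293 → ⌈·⌉ = 657
j=16: r + 15k = 702.4805 → ⌈·⌉ = 703

10, 56, 103, 149, 195, 241, 287, 333, 380, 426, 472, 518, 564, 611, 657, 703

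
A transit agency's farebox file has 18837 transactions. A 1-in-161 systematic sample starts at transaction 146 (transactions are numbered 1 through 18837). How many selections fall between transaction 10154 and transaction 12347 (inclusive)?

k = 161
First selection ≥ 10154: 146 + ⌈(10154−146)/161⌉·161 = 146 + 63×161 = 10289
Last selection ≤ 12347: 146 + ⌊(12347−146)/161⌋·161 = 146 + 75×161 = 12221
Count = 75 − 63 + 1 = 13

13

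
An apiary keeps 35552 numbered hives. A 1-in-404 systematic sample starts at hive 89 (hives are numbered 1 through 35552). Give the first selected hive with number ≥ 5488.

5745

k = 404
Steps past start: ⌈(5488 − 89)/404⌉ = ⌈5399/404⌉ = 14
Selected hive: 89 + 14×404 = 5745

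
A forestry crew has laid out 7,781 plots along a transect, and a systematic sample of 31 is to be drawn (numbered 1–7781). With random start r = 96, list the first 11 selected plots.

96, 347, 598, 849, 1100, 1351, 1602, 1853, 2104, 2355, 2606

k = N/n = 7781/31 = 251
plot 1: 96
plot 2: 96 + 251 = 347
plot 3: 347 + 251 = 598
plot 4: 598 + 251 = 849
plot 5: 849 + 251 = 1100
plot 6: 1100 + 251 = 1351
plot 7: 1351 + 251 = 1602
plot 8: 1602 + 251 = 1853
plot 9: 1853 + 251 = 2104
plot 10: 2104 + 251 = 2355
plot 11: 2355 + 251 = 2606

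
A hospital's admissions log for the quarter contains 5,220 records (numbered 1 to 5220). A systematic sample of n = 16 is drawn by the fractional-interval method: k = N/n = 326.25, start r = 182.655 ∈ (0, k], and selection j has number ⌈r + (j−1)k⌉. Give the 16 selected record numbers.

183, 509, 836, 1162, 1488, 1814, 2141, 2467, 2793, 3119, 3446, 3772, 4098, 4424, 4751, 5077

j=1: r + 0k = 182.655 → ⌈·⌉ = 183
j=2: r + 1k = 508.905 → ⌈·⌉ = 509
j=3: r + 2k = 835.155 → ⌈·⌉ = 836
j=4: r + 3k = 1161.405 → ⌈·⌉ = 1162
j=5: r + 4k = 1487.655 → ⌈·⌉ = 1488
j=6: r + 5k = 1813.905 → ⌈·⌉ = 1814
j=7: r + 6k = 2140.155 → ⌈·⌉ = 2141
j=8: r + 7k = 2466.405 → ⌈·⌉ = 2467
j=9: r + 8k = 2792.655 → ⌈·⌉ = 2793
j=10: r + 9k = 3118.905 → ⌈·⌉ = 3119
j=11: r + 10k = 3445.155 → ⌈·⌉ = 3446
j=12: r + 11k = 3771.405 → ⌈·⌉ = 3772
j=13: r + 12k = 4097.655 → ⌈·⌉ = 4098
j=14: r + 13k = 4423.905 → ⌈·⌉ = 4424
j=15: r + 14k = 4750.155 → ⌈·⌉ = 4751
j=16: r + 15k = 5076.405 → ⌈·⌉ = 5077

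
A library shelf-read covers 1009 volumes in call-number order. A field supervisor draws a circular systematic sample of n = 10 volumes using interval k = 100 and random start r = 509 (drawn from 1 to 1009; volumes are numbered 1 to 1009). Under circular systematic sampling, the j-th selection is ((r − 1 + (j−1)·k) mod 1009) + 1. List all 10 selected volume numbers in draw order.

Selection 1: 509
Selection 2: 509 + 100 = 609
Selection 3: 609 + 100 = 709
Selection 4: 709 + 100 = 809
Selection 5: 809 + 100 = 909
Selection 6: 909 + 100 = 1009
Selection 7: 1009 + 100 = 1109 → 1109 − 1009 = 100
Selection 8: 100 + 100 = 200
Selection 9: 200 + 100 = 300
Selection 10: 300 + 100 = 400

509, 609, 709, 809, 909, 1009, 100, 200, 300, 400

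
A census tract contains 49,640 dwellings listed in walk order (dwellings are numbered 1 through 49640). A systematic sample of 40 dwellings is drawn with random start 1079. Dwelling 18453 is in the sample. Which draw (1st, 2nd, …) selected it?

15

k = 49640/40 = 1241
position = (18453 − 1079)/1241 + 1 = 17374/1241 + 1 = 14 + 1 = 15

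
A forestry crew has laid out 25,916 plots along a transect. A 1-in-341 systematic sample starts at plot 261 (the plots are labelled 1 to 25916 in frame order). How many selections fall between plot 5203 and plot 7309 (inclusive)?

6

k = 341
First selection ≥ 5203: 261 + ⌈(5203−261)/341⌉·341 = 261 + 15×341 = 5376
Last selection ≤ 7309: 261 + ⌊(7309−261)/341⌋·341 = 261 + 20×341 = 7081
Count = 20 − 15 + 1 = 6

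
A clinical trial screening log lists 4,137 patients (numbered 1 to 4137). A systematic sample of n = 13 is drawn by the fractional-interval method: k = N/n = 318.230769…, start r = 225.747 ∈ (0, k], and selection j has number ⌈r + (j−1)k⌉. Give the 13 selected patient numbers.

j=1: r + 0k = 225.747 → ⌈·⌉ = 226
j=2: r + 1k = 543.977769… → ⌈·⌉ = 544
j=3: r + 2k = 862.208538… → ⌈·⌉ = 863
j=4: r + 3k = 1180.439307… → ⌈·⌉ = 1181
j=5: r + 4k = 1498.670076… → ⌈·⌉ = 1499
j=6: r + 5k = 1816.900846… → ⌈·⌉ = 1817
j=7: r + 6k = 2135.131615… → ⌈·⌉ = 2136
j=8: r + 7k = 2453.362384… → ⌈·⌉ = 2454
j=9: r + 8k = 2771.593153… → ⌈·⌉ = 2772
j=10: r + 9k = 3089.823923… → ⌈·⌉ = 3090
j=11: r + 10k = 3408.054692… → ⌈·⌉ = 3409
j=12: r + 11k = 3726.285461… → ⌈·⌉ = 3727
j=13: r + 12k = 4044.516230… → ⌈·⌉ = 4045

226, 544, 863, 1181, 1499, 1817, 2136, 2454, 2772, 3090, 3409, 3727, 4045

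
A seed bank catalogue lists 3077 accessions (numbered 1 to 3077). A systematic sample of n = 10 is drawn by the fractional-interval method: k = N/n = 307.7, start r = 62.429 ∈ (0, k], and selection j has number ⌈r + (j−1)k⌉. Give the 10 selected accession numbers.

j=1: r + 0k = 62.429 → ⌈·⌉ = 63
j=2: r + 1k = 370.129 → ⌈·⌉ = 371
j=3: r + 2k = 677.829 → ⌈·⌉ = 678
j=4: r + 3k = 985.529 → ⌈·⌉ = 986
j=5: r + 4k = 1293.229 → ⌈·⌉ = 1294
j=6: r + 5k = 1600.929 → ⌈·⌉ = 1601
j=7: r + 6k = 1908.629 → ⌈·⌉ = 1909
j=8: r + 7k = 2216.329 → ⌈·⌉ = 2217
j=9: r + 8k = 2524.029 → ⌈·⌉ = 2525
j=10: r + 9k = 2831.729 → ⌈·⌉ = 2832

63, 371, 678, 986, 1294, 1601, 1909, 2217, 2525, 2832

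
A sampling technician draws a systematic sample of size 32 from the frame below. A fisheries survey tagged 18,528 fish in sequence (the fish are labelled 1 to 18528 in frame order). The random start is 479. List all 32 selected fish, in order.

k = N/n = 18528/32 = 579
fish 1: 479
fish 2: 479 + 579 = 1058
fish 3: 1058 + 579 = 1637
fish 4: 1637 + 579 = 2216
fish 5: 2216 + 579 = 2795
fish 6: 2795 + 579 = 3374
fish 7: 3374 + 579 = 3953
fish 8: 3953 + 579 = 4532
fish 9: 4532 + 579 = 5111
fish 10: 5111 + 579 = 5690
fish 11: 5690 + 579 = 6269
fish 12: 6269 + 579 = 6848
fish 13: 6848 + 579 = 7427
fish 14: 7427 + 579 = 8006
fish 15: 8006 + 579 = 8585
fish 16: 8585 + 579 = 9164
fish 17: 9164 + 579 = 9743
fish 18: 9743 + 579 = 10322
fish 19: 10322 + 579 = 10901
fish 20: 10901 + 579 = 11480
fish 21: 11480 + 579 = 12059
fish 22: 12059 + 579 = 12638
fish 23: 12638 + 579 = 13217
fish 24: 13217 + 579 = 13796
fish 25: 13796 + 579 = 14375
fish 26: 14375 + 579 = 14954
fish 27: 14954 + 579 = 15533
fish 28: 15533 + 579 = 16112
fish 29: 16112 + 579 = 16691
fish 30: 16691 + 579 = 17270
fish 31: 17270 + 579 = 17849
fish 32: 17849 + 579 = 18428

479, 1058, 1637, 2216, 2795, 3374, 3953, 4532, 5111, 5690, 6269, 6848, 7427, 8006, 8585, 9164, 9743, 10322, 10901, 11480, 12059, 12638, 13217, 13796, 14375, 14954, 15533, 16112, 16691, 17270, 17849, 18428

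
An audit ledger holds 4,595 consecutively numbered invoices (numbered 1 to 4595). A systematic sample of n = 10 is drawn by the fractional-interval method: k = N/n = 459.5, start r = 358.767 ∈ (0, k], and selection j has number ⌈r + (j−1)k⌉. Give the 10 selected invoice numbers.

j=1: r + 0k = 358.767 → ⌈·⌉ = 359
j=2: r + 1k = 818.267 → ⌈·⌉ = 819
j=3: r + 2k = 1277.767 → ⌈·⌉ = 1278
j=4: r + 3k = 1737.267 → ⌈·⌉ = 1738
j=5: r + 4k = 2196.767 → ⌈·⌉ = 2197
j=6: r + 5k = 2656.267 → ⌈·⌉ = 2657
j=7: r + 6k = 3115.767 → ⌈·⌉ = 3116
j=8: r + 7k = 3575.267 → ⌈·⌉ = 3576
j=9: r + 8k = 4034.767 → ⌈·⌉ = 4035
j=10: r + 9k = 4494.267 → ⌈·⌉ = 4495

359, 819, 1278, 1738, 2197, 2657, 3116, 3576, 4035, 4495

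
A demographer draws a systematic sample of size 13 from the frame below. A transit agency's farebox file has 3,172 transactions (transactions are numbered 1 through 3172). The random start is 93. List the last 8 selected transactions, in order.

k = N/n = 3172/13 = 244
6th selection = 93 + 5×244 = 1313
7th: 1313 + 244 = 1557
8th: 1557 + 244 = 1801
9th: 1801 + 244 = 2045
10th: 2045 + 244 = 2289
11th: 2289 + 244 = 2533
12th: 2533 + 244 = 2777
13th: 2777 + 244 = 3021

1313, 1557, 1801, 2045, 2289, 2533, 2777, 3021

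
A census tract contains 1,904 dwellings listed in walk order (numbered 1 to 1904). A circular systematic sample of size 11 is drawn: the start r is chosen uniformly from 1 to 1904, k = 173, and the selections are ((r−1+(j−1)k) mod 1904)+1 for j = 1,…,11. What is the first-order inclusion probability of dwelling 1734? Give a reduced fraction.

11/1904

For each position j, as r ranges over 1…1904 the j-th selection hits every dwelling exactly once, so dwelling 1734 is selected for exactly 11 of the 1904 starts.
Inclusion probability = 11/1904.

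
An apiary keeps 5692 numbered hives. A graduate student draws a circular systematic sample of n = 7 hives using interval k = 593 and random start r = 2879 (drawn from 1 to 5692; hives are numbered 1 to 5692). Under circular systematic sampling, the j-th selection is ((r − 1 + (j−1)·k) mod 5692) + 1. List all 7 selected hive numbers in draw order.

Selection 1: 2879
Selection 2: 2879 + 593 = 3472
Selection 3: 3472 + 593 = 4065
Selection 4: 4065 + 593 = 4658
Selection 5: 4658 + 593 = 5251
Selection 6: 5251 + 593 = 5844 → 5844 − 5692 = 152
Selection 7: 152 + 593 = 745

2879, 3472, 4065, 4658, 5251, 152, 745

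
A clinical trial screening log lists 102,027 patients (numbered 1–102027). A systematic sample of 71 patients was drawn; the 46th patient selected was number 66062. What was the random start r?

k = 102027/71 = 1437
r = 66062 − (46−1)×1437 = 66062 − 64665 = 1397

1397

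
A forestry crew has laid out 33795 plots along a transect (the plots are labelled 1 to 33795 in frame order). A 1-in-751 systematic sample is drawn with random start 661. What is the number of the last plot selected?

33705

k = 751
45th selection = r + (45−1)·k = 661 + 44×751 = 661 + 33044 = 33705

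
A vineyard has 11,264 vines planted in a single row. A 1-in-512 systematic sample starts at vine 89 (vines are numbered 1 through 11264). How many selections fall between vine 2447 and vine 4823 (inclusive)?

k = 512
First selection ≥ 2447: 89 + ⌈(2447−89)/512⌉·512 = 89 + 5×512 = 2649
Last selection ≤ 4823: 89 + ⌊(4823−89)/512⌋·512 = 89 + 9×512 = 4697
Count = 9 − 5 + 1 = 5

5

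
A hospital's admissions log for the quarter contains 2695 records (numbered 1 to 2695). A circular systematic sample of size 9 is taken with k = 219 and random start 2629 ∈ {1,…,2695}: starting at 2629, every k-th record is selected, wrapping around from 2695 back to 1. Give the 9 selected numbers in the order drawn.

2629, 153, 372, 591, 810, 1029, 1248, 1467, 1686

Selection 1: 2629
Selection 2: 2629 + 219 = 2848 → 2848 − 2695 = 153
Selection 3: 153 + 219 = 372
Selection 4: 372 + 219 = 591
Selection 5: 591 + 219 = 810
Selection 6: 810 + 219 = 1029
Selection 7: 1029 + 219 = 1248
Selection 8: 1248 + 219 = 1467
Selection 9: 1467 + 219 = 1686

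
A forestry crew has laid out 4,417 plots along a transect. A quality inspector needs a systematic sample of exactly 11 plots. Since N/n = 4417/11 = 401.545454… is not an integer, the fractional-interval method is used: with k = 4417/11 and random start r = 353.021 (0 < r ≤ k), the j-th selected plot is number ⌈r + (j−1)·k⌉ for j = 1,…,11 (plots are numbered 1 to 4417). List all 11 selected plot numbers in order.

j=1: r + 0k = 353.021 → ⌈·⌉ = 354
j=2: r + 1k = 754.566454… → ⌈·⌉ = 755
j=3: r + 2k = 1156.111909… → ⌈·⌉ = 1157
j=4: r + 3k = 1557.657363… → ⌈·⌉ = 1558
j=5: r + 4k = 1959.202818… → ⌈·⌉ = 1960
j=6: r + 5k = 2360.748272… → ⌈·⌉ = 2361
j=7: r + 6k = 2762.293727… → ⌈·⌉ = 2763
j=8: r + 7k = 3163.839181… → ⌈·⌉ = 3164
j=9: r + 8k = 3565.384636… → ⌈·⌉ = 3566
j=10: r + 9k = 3966.930090… → ⌈·⌉ = 3967
j=11: r + 10k = 4368.475545… → ⌈·⌉ = 4369

354, 755, 1157, 1558, 1960, 2361, 2763, 3164, 3566, 3967, 4369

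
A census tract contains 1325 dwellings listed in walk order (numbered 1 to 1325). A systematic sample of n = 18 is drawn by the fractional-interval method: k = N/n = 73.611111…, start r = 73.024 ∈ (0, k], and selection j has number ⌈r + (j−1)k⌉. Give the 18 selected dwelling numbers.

j=1: r + 0k = 73.024 → ⌈·⌉ = 74
j=2: r + 1k = 146.635111… → ⌈·⌉ = 147
j=3: r + 2k = 220.246222… → ⌈·⌉ = 221
j=4: r + 3k = 293.857333… → ⌈·⌉ = 294
j=5: r + 4k = 367.468444… → ⌈·⌉ = 368
j=6: r + 5k = 441.079555… → ⌈·⌉ = 442
j=7: r + 6k = 514.690666… → ⌈·⌉ = 515
j=8: r + 7k = 588.301777… → ⌈·⌉ = 589
j=9: r + 8k = 661.912888… → ⌈·⌉ = 662
j=10: r + 9k = 735.524 → ⌈·⌉ = 736
j=11: r + 10k = 809.135111… → ⌈·⌉ = 810
j=12: r + 11k = 882.746222… → ⌈·⌉ = 883
j=13: r + 12k = 956.357333… → ⌈·⌉ = 957
j=14: r + 13k = 1029.968444… → ⌈·⌉ = 1030
j=15: r + 14k = 1103.579555… → ⌈·⌉ = 1104
j=16: r + 15k = 1177.190666… → ⌈·⌉ = 1178
j=17: r + 16k = 1250.801777… → ⌈·⌉ = 1251
j=18: r + 17k = 1324.412888… → ⌈·⌉ = 1325

74, 147, 221, 294, 368, 442, 515, 589, 662, 736, 810, 883, 957, 1030, 1104, 1178, 1251, 1325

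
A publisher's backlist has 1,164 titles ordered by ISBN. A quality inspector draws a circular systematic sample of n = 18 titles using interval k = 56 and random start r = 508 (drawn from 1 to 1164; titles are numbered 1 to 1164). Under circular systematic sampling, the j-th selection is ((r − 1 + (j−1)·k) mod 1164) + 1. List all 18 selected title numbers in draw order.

508, 564, 620, 676, 732, 788, 844, 900, 956, 1012, 1068, 1124, 16, 72, 128, 184, 240, 296

Selection 1: 508
Selection 2: 508 + 56 = 564
Selection 3: 564 + 56 = 620
Selection 4: 620 + 56 = 676
Selection 5: 676 + 56 = 732
Selection 6: 732 + 56 = 788
Selection 7: 788 + 56 = 844
Selection 8: 844 + 56 = 900
Selection 9: 900 + 56 = 956
Selection 10: 956 + 56 = 1012
Selection 11: 1012 + 56 = 1068
Selection 12: 1068 + 56 = 1124
Selection 13: 1124 + 56 = 1180 → 1180 − 1164 = 16
Selection 14: 16 + 56 = 72
Selection 15: 72 + 56 = 128
Selection 16: 128 + 56 = 184
Selection 17: 184 + 56 = 240
Selection 18: 240 + 56 = 296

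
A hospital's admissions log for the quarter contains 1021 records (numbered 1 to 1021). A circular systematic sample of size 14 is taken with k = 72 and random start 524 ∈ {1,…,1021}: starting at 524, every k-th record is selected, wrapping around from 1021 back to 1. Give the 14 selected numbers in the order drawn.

524, 596, 668, 740, 812, 884, 956, 7, 79, 151, 223, 295, 367, 439

Selection 1: 524
Selection 2: 524 + 72 = 596
Selection 3: 596 + 72 = 668
Selection 4: 668 + 72 = 740
Selection 5: 740 + 72 = 812
Selection 6: 812 + 72 = 884
Selection 7: 884 + 72 = 956
Selection 8: 956 + 72 = 1028 → 1028 − 1021 = 7
Selection 9: 7 + 72 = 79
Selection 10: 79 + 72 = 151
Selection 11: 151 + 72 = 223
Selection 12: 223 + 72 = 295
Selection 13: 295 + 72 = 367
Selection 14: 367 + 72 = 439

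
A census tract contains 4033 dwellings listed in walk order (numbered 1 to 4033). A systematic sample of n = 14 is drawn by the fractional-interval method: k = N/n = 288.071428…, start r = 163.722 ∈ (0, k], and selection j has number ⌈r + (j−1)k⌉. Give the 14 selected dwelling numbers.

164, 452, 740, 1028, 1317, 1605, 1893, 2181, 2469, 2757, 3045, 3333, 3621, 3909

j=1: r + 0k = 163.722 → ⌈·⌉ = 164
j=2: r + 1k = 451.793428… → ⌈·⌉ = 452
j=3: r + 2k = 739.864857… → ⌈·⌉ = 740
j=4: r + 3k = 1027.936285… → ⌈·⌉ = 1028
j=5: r + 4k = 1316.007714… → ⌈·⌉ = 1317
j=6: r + 5k = 1604.079142… → ⌈·⌉ = 1605
j=7: r + 6k = 1892.150571… → ⌈·⌉ = 1893
j=8: r + 7k = 2180.222 → ⌈·⌉ = 2181
j=9: r + 8k = 2468.293428… → ⌈·⌉ = 2469
j=10: r + 9k = 2756.364857… → ⌈·⌉ = 2757
j=11: r + 10k = 3044.436285… → ⌈·⌉ = 3045
j=12: r + 11k = 3332.507714… → ⌈·⌉ = 3333
j=13: r + 12k = 3620.579142… → ⌈·⌉ = 3621
j=14: r + 13k = 3908.650571… → ⌈·⌉ = 3909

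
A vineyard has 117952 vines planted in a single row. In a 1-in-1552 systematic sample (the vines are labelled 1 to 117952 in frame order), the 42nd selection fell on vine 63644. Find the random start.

12

k = 1552
r = 63644 − (42−1)×1552 = 63644 − 63632 = 12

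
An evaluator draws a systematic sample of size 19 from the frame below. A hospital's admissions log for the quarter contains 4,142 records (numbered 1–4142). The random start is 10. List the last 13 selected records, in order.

k = N/n = 4142/19 = 218
7th selection = 10 + 6×218 = 1318
8th: 1318 + 218 = 1536
9th: 1536 + 218 = 1754
10th: 1754 + 218 = 1972
11th: 1972 + 218 = 2190
12th: 2190 + 218 = 2408
13th: 2408 + 218 = 2626
14th: 2626 + 218 = 2844
15th: 2844 + 218 = 3062
16th: 3062 + 218 = 3280
17th: 3280 + 218 = 3498
18th: 3498 + 218 = 3716
19th: 3716 + 218 = 3934

1318, 1536, 1754, 1972, 2190, 2408, 2626, 2844, 3062, 3280, 3498, 3716, 3934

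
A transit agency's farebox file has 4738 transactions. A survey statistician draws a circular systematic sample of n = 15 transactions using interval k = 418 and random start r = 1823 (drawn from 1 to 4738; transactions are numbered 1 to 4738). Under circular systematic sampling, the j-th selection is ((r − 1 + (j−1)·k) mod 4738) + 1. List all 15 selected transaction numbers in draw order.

Selection 1: 1823
Selection 2: 1823 + 418 = 2241
Selection 3: 2241 + 418 = 2659
Selection 4: 2659 + 418 = 3077
Selection 5: 3077 + 418 = 3495
Selection 6: 3495 + 418 = 3913
Selection 7: 3913 + 418 = 4331
Selection 8: 4331 + 418 = 4749 → 4749 − 4738 = 11
Selection 9: 11 + 418 = 429
Selection 10: 429 + 418 = 847
Selection 11: 847 + 418 = 1265
Selection 12: 1265 + 418 = 1683
Selection 13: 1683 + 418 = 2101
Selection 14: 2101 + 418 = 2519
Selection 15: 2519 + 418 = 2937

1823, 2241, 2659, 3077, 3495, 3913, 4331, 11, 429, 847, 1265, 1683, 2101, 2519, 2937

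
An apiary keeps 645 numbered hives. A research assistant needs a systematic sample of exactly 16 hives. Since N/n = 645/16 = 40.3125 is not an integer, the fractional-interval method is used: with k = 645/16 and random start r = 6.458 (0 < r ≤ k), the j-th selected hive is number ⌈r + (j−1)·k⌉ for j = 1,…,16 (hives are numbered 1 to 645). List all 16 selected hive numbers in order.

7, 47, 88, 128, 168, 209, 249, 289, 329, 370, 410, 450, 491, 531, 571, 612

j=1: r + 0k = 6.458 → ⌈·⌉ = 7
j=2: r + 1k = 46.7705 → ⌈·⌉ = 47
j=3: r + 2k = 87.083 → ⌈·⌉ = 88
j=4: r + 3k = 127.3955 → ⌈·⌉ = 128
j=5: r + 4k = 167.708 → ⌈·⌉ = 168
j=6: r + 5k = 208.0205 → ⌈·⌉ = 209
j=7: r + 6k = 248.333 → ⌈·⌉ = 249
j=8: r + 7k = 288.6455 → ⌈·⌉ = 289
j=9: r + 8k = 328.958 → ⌈·⌉ = 329
j=10: r + 9k = 369.2705 → ⌈·⌉ = 370
j=11: r + 10k = 409.583 → ⌈·⌉ = 410
j=12: r + 11k = 449.8955 → ⌈·⌉ = 450
j=13: r + 12k = 490.208 → ⌈·⌉ = 491
j=14: r + 13k = 530.5205 → ⌈·⌉ = 531
j=15: r + 14k = 570.833 → ⌈·⌉ = 571
j=16: r + 15k = 611.1455 → ⌈·⌉ = 612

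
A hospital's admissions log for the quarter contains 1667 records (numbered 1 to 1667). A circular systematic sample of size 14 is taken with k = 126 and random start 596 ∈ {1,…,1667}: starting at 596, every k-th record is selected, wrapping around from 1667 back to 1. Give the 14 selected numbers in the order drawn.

Selection 1: 596
Selection 2: 596 + 126 = 722
Selection 3: 722 + 126 = 848
Selection 4: 848 + 126 = 974
Selection 5: 974 + 126 = 1100
Selection 6: 1100 + 126 = 1226
Selection 7: 1226 + 126 = 1352
Selection 8: 1352 + 126 = 1478
Selection 9: 1478 + 126 = 1604
Selection 10: 1604 + 126 = 1730 → 1730 − 1667 = 63
Selection 11: 63 + 126 = 189
Selection 12: 189 + 126 = 315
Selection 13: 315 + 126 = 441
Selection 14: 441 + 126 = 567

596, 722, 848, 974, 1100, 1226, 1352, 1478, 1604, 63, 189, 315, 441, 567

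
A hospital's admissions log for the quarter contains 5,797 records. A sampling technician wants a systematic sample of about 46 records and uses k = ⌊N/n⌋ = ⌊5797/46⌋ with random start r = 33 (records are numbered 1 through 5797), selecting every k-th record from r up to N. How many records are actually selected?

k = ⌊5797/46⌋ = 126
Achieved size = ⌊(5797 − 33)/126⌋ + 1 = ⌊5764/126⌋ + 1 = 45 + 1 = 46
(last selection: 33 + 45×126 = 5703 ≤ 5797; next would be 5829 > 5797)

46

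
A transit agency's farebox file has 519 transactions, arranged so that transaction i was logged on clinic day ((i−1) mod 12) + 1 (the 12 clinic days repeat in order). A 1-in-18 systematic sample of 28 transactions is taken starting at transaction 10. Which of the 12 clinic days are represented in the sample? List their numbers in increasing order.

Consecutive selections differ by k = 18, so their clinic day numbers differ by 18 mod 12 = 6.
gcd(18, 12) = 6, so the sample visits 12/6 = 2 distinct residues mod 12.
Start 10 is clinic day 10; the clinic days hit are 4, 10.

4, 10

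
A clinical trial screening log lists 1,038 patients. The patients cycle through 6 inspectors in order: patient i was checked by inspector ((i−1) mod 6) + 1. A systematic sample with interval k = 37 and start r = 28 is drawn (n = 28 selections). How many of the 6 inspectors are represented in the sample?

Consecutive selections differ by k = 37, so their inspector numbers differ by 37 mod 6 = 1.
gcd(37, 6) = 1, so the sample visits 6/1 = 6 distinct residues mod 6.
Start 28 is inspector 4; the inspectors hit are 1, 2, 3, 4, 5, 6.

6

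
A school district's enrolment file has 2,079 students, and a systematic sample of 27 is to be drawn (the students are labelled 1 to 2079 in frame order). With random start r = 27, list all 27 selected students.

27, 104, 181, 258, 335, 412, 489, 566, 643, 720, 797, 874, 951, 1028, 1105, 1182, 1259, 1336, 1413, 1490, 1567, 1644, 1721, 1798, 1875, 1952, 2029

k = N/n = 2079/27 = 77
student 1: 27
student 2: 27 + 77 = 104
student 3: 104 + 77 = 181
student 4: 181 + 77 = 258
student 5: 258 + 77 = 335
student 6: 335 + 77 = 412
student 7: 412 + 77 = 489
student 8: 489 + 77 = 566
student 9: 566 + 77 = 643
student 10: 643 + 77 = 720
student 11: 720 + 77 = 797
student 12: 797 + 77 = 874
student 13: 874 + 77 = 951
student 14: 951 + 77 = 1028
student 15: 1028 + 77 = 1105
student 16: 1105 + 77 = 1182
student 17: 1182 + 77 = 1259
student 18: 1259 + 77 = 1336
student 19: 1336 + 77 = 1413
student 20: 1413 + 77 = 1490
student 21: 1490 + 77 = 1567
student 22: 1567 + 77 = 1644
student 23: 1644 + 77 = 1721
student 24: 1721 + 77 = 1798
student 25: 1798 + 77 = 1875
student 26: 1875 + 77 = 1952
student 27: 1952 + 77 = 2029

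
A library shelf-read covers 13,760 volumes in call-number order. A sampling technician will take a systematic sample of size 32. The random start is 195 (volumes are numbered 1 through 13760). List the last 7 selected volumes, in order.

10945, 11375, 11805, 12235, 12665, 13095, 13525

k = N/n = 13760/32 = 430
26th selection = 195 + 25×430 = 10945
27th: 10945 + 430 = 11375
28th: 11375 + 430 = 11805
29th: 11805 + 430 = 12235
30th: 12235 + 430 = 12665
31st: 12665 + 430 = 13095
32nd: 13095 + 430 = 13525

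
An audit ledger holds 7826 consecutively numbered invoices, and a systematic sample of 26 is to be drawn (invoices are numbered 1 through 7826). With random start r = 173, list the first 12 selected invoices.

k = N/n = 7826/26 = 301
invoice 1: 173
invoice 2: 173 + 301 = 474
invoice 3: 474 + 301 = 775
invoice 4: 775 + 301 = 1076
invoice 5: 1076 + 301 = 1377
invoice 6: 1377 + 301 = 1678
invoice 7: 1678 + 301 = 1979
invoice 8: 1979 + 301 = 2280
invoice 9: 2280 + 301 = 2581
invoice 10: 2581 + 301 = 2882
invoice 11: 2882 + 301 = 3183
invoice 12: 3183 + 301 = 3484

173, 474, 775, 1076, 1377, 1678, 1979, 2280, 2581, 2882, 3183, 3484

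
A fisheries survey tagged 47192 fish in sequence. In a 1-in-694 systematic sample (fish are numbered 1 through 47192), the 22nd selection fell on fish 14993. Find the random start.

419

k = 694
r = 14993 − (22−1)×694 = 14993 − 14574 = 419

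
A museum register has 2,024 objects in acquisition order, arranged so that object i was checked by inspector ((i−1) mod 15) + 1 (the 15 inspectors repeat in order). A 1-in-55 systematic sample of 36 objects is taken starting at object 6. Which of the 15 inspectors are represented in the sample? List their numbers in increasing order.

Consecutive selections differ by k = 55, so their inspector numbers differ by 55 mod 15 = 10.
gcd(55, 15) = 5, so the sample visits 15/5 = 3 distinct residues mod 15.
Start 6 is inspector 6; the inspectors hit are 1, 6, 11.

1, 6, 11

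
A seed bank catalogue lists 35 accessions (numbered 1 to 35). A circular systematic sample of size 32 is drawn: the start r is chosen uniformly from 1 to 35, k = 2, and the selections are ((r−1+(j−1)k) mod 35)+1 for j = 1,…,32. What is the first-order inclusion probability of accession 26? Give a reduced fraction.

For each position j, as r ranges over 1…35 the j-th selection hits every accession exactly once, so accession 26 is selected for exactly 32 of the 35 starts.
Inclusion probability = 32/35.

32/35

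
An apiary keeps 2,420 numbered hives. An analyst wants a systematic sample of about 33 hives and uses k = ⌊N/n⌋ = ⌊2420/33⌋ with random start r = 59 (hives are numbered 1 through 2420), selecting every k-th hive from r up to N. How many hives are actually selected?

k = ⌊2420/33⌋ = 73
Achieved size = ⌊(2420 − 59)/73⌋ + 1 = ⌊2361/73⌋ + 1 = 32 + 1 = 33
(last selection: 59 + 32×73 = 2395 ≤ 2420; next would be 2468 > 2420)

33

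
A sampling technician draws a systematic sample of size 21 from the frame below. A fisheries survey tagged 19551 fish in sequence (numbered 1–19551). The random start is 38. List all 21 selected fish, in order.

k = N/n = 19551/21 = 931
fish 1: 38
fish 2: 38 + 931 = 969
fish 3: 969 + 931 = 1900
fish 4: 1900 + 931 = 2831
fish 5: 2831 + 931 = 3762
fish 6: 3762 + 931 = 4693
fish 7: 4693 + 931 = 5624
fish 8: 5624 + 931 = 6555
fish 9: 6555 + 931 = 7486
fish 10: 7486 + 931 = 8417
fish 11: 8417 + 931 = 9348
fish 12: 9348 + 931 = 10279
fish 13: 10279 + 931 = 11210
fish 14: 11210 + 931 = 12141
fish 15: 12141 + 931 = 13072
fish 16: 13072 + 931 = 14003
fish 17: 14003 + 931 = 14934
fish 18: 14934 + 931 = 15865
fish 19: 15865 + 931 = 16796
fish 20: 16796 + 931 = 17727
fish 21: 17727 + 931 = 18658

38, 969, 1900, 2831, 3762, 4693, 5624, 6555, 7486, 8417, 9348, 10279, 11210, 12141, 13072, 14003, 14934, 15865, 16796, 17727, 18658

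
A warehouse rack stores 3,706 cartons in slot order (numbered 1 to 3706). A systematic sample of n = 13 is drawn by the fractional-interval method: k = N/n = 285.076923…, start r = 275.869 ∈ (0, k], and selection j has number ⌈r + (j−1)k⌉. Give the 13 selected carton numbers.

276, 561, 847, 1132, 1417, 1702, 1987, 2272, 2557, 2842, 3127, 3412, 3697

j=1: r + 0k = 275.869 → ⌈·⌉ = 276
j=2: r + 1k = 560.945923… → ⌈·⌉ = 561
j=3: r + 2k = 846.022846… → ⌈·⌉ = 847
j=4: r + 3k = 1131.099769… → ⌈·⌉ = 1132
j=5: r + 4k = 1416.176692… → ⌈·⌉ = 1417
j=6: r + 5k = 1701.253615… → ⌈·⌉ = 1702
j=7: r + 6k = 1986.330538… → ⌈·⌉ = 1987
j=8: r + 7k = 2271.407461… → ⌈·⌉ = 2272
j=9: r + 8k = 2556.484384… → ⌈·⌉ = 2557
j=10: r + 9k = 2841.561307… → ⌈·⌉ = 2842
j=11: r + 10k = 3126.638230… → ⌈·⌉ = 3127
j=12: r + 11k = 3411.715153… → ⌈·⌉ = 3412
j=13: r + 12k = 3696.792076… → ⌈·⌉ = 3697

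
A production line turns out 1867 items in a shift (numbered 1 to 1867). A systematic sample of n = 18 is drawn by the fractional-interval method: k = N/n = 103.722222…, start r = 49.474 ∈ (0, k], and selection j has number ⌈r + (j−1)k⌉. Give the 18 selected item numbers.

j=1: r + 0k = 49.474 → ⌈·⌉ = 50
j=2: r + 1k = 153.196222… → ⌈·⌉ = 154
j=3: r + 2k = 256.918444… → ⌈·⌉ = 257
j=4: r + 3k = 360.640666… → ⌈·⌉ = 361
j=5: r + 4k = 464.362888… → ⌈·⌉ = 465
j=6: r + 5k = 568.085111… → ⌈·⌉ = 569
j=7: r + 6k = 671.807333… → ⌈·⌉ = 672
j=8: r + 7k = 775.529555… → ⌈·⌉ = 776
j=9: r + 8k = 879.251777… → ⌈·⌉ = 880
j=10: r + 9k = 982.974 → ⌈·⌉ = 983
j=11: r + 10k = 1086.696222… → ⌈·⌉ = 1087
j=12: r + 11k = 1190.418444… → ⌈·⌉ = 1191
j=13: r + 12k = 1294.140666… → ⌈·⌉ = 1295
j=14: r + 13k = 1397.862888… → ⌈·⌉ = 1398
j=15: r + 14k = 1501.585111… → ⌈·⌉ = 1502
j=16: r + 15k = 1605.307333… → ⌈·⌉ = 1606
j=17: r + 16k = 1709.029555… → ⌈·⌉ = 1710
j=18: r + 17k = 1812.751777… → ⌈·⌉ = 1813

50, 154, 257, 361, 465, 569, 672, 776, 880, 983, 1087, 1191, 1295, 1398, 1502, 1606, 1710, 1813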